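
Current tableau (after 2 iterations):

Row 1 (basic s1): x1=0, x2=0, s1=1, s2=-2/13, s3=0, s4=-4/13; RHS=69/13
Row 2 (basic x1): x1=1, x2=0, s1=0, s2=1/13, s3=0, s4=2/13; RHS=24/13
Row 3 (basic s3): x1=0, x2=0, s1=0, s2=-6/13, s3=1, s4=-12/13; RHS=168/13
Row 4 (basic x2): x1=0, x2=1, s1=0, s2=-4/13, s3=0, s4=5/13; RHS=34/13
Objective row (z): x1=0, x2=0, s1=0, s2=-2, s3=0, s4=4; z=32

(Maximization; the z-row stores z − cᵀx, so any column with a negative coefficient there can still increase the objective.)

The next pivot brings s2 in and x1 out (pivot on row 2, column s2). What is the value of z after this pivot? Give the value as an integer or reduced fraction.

Minimum ratio for s2: (24/13)/(1/13) = 24.
z changes by −(z-row coeff of s2)·ratio = −(-2)·24 = 48.
New z = 32 + 48 = 80.

80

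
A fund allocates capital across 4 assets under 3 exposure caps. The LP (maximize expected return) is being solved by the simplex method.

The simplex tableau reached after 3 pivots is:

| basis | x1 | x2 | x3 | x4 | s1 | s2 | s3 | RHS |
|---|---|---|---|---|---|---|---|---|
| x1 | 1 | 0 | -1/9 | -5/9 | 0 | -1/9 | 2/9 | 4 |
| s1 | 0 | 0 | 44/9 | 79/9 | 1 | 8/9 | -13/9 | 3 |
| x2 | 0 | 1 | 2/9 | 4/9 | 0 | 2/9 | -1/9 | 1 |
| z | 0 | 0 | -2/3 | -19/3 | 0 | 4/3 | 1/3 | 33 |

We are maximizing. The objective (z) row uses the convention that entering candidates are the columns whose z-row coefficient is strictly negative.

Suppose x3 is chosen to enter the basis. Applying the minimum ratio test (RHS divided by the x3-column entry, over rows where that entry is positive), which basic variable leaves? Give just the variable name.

s1

Ratios: row 1 (x1): entry -1/9 ≤ 0, skip; row 2 (s1): 3/(44/9) = 27/44; row 3 (x2): 1/(2/9) = 9/2.
Minimum ratio 27/44 is in the s1 row, so s1 leaves.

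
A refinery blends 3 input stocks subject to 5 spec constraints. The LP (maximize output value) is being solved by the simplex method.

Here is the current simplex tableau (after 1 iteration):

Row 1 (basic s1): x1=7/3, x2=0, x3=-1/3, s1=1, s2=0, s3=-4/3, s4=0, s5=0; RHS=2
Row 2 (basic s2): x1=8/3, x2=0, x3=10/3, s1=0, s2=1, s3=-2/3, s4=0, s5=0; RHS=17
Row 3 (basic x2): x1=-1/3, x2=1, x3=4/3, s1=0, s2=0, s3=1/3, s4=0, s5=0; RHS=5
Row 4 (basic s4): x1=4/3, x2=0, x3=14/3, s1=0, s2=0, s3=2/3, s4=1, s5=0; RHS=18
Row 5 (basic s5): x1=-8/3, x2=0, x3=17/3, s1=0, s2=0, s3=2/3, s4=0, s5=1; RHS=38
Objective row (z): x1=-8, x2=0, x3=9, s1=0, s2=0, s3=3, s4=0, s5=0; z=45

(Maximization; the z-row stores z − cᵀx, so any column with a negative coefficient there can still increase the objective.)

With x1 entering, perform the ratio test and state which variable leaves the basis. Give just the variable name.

s1

Ratios: row 1 (s1): 2/(7/3) = 6/7; row 2 (s2): 17/(8/3) = 51/8; row 3 (x2): entry -1/3 ≤ 0, skip; row 4 (s4): 18/(4/3) = 27/2; row 5 (s5): entry -8/3 ≤ 0, skip.
Minimum ratio 6/7 is in the s1 row, so s1 leaves.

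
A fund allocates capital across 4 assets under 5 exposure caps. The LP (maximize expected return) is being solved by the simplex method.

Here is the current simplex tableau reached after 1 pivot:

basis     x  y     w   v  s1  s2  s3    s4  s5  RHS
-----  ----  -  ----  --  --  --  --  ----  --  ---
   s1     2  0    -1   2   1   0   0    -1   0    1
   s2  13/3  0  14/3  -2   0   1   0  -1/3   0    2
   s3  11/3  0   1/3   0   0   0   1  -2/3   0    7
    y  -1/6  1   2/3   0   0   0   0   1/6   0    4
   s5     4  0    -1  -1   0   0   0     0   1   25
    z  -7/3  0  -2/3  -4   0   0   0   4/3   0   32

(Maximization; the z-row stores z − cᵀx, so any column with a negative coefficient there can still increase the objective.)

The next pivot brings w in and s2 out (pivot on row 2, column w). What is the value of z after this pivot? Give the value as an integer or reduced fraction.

226/7

Minimum ratio for w: 2/(14/3) = 3/7.
z changes by −(z-row coeff of w)·ratio = −(-2/3)·(3/7) = 2/7.
New z = 32 + (2/7) = 226/7.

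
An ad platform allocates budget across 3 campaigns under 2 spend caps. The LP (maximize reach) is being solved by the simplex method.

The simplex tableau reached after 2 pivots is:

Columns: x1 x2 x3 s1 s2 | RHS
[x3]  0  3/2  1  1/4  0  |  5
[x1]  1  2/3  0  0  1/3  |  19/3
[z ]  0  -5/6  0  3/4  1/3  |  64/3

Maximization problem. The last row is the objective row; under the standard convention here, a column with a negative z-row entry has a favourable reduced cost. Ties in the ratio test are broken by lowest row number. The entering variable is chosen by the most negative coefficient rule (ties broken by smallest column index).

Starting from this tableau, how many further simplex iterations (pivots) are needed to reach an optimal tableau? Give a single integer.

1

pivot: x2 in, x3 out → z = 217/9
No improving column remains; optimal.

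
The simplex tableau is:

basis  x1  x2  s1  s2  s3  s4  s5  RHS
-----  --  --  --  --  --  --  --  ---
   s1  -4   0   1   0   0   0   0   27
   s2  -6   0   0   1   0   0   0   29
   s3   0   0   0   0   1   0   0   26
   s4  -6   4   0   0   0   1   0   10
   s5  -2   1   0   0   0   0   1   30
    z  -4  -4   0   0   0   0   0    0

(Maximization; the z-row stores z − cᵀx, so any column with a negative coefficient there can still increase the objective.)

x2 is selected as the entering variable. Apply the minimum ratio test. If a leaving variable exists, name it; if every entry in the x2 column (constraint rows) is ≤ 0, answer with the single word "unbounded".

Ratios: row 1 (s1): entry 0 ≤ 0, skip; row 2 (s2): entry 0 ≤ 0, skip; row 3 (s3): entry 0 ≤ 0, skip; row 4 (s4): 10/4 = 5/2; row 5 (s5): 30/1 = 30.
Minimum ratio is in the s4 row, so s4 leaves.

s4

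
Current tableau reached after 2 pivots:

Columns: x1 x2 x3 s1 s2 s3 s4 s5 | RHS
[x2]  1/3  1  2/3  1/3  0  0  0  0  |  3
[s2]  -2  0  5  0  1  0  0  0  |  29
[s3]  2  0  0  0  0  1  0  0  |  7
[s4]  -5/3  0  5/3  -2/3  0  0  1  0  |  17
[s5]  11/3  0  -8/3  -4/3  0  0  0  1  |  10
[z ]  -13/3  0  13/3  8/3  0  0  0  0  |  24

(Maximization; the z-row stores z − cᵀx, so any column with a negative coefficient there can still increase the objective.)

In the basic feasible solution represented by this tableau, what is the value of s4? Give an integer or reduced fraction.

17

s4 is basic (row 4); its value is the RHS of that row: 17.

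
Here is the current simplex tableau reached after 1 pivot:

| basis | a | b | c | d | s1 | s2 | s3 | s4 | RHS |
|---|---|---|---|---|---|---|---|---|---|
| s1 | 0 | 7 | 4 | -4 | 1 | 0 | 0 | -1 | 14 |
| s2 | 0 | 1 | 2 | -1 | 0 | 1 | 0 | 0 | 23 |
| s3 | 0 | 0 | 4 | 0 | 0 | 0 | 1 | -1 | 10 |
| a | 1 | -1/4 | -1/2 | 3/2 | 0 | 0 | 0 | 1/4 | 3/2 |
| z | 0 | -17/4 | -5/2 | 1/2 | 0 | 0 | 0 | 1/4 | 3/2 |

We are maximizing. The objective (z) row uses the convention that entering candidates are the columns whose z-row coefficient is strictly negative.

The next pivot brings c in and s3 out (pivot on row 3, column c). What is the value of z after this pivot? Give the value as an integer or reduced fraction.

Minimum ratio for c: 10/4 = 5/2.
z changes by −(z-row coeff of c)·ratio = −(-5/2)·(5/2) = 25/4.
New z = 3/2 + (25/4) = 31/4.

31/4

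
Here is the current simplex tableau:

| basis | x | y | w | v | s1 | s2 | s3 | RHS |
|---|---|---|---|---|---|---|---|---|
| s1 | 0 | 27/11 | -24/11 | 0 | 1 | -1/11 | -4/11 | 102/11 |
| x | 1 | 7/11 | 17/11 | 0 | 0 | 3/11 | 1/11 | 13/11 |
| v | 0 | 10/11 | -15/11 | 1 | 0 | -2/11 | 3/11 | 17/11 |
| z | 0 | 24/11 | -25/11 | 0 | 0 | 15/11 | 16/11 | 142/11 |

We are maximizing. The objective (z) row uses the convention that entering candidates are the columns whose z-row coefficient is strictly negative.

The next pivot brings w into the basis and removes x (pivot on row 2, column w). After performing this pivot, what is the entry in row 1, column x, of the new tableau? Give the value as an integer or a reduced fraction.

Pivot element is row 2, column w: 17/11.
Normalize row 2: new (row 2, x) = 1/(17/11) = 11/17.
row 1 ← row 1 − (-24/11)·(new row 2): 0 − (-24/11)·(11/17) = 24/17.

24/17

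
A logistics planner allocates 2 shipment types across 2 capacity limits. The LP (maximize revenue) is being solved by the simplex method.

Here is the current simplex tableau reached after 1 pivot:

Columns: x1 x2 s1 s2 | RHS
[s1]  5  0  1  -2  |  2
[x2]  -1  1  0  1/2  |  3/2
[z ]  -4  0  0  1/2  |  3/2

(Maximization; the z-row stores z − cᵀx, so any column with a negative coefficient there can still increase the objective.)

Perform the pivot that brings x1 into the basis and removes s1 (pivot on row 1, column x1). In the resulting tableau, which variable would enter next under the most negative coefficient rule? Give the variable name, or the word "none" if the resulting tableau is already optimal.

s2

Pivot element 5. New z-row = old z-row − (-4)·(row 1/5).
Updated z-row coefficients: x1: 0, x2: 0, s1: 4/5, s2: -11/10.
The most negative is -11/10 in column s2, so s2 would enter next.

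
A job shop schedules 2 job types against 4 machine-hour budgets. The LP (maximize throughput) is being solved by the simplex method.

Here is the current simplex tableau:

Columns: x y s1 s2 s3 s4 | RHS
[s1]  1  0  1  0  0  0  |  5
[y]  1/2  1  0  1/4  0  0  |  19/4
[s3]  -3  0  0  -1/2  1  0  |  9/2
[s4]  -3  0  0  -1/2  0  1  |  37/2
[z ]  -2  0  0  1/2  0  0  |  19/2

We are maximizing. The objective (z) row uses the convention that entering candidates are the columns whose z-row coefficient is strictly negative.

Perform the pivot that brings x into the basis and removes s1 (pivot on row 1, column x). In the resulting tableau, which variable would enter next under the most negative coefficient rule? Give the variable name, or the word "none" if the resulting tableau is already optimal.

none

Pivot element 1. New z-row = old z-row − (-2)·(row 1/1).
Updated z-row coefficients: x: 0, y: 0, s1: 2, s2: 1/2, s3: 0, s4: 0.
No coefficient is strictly negative; the tableau after this pivot is optimal.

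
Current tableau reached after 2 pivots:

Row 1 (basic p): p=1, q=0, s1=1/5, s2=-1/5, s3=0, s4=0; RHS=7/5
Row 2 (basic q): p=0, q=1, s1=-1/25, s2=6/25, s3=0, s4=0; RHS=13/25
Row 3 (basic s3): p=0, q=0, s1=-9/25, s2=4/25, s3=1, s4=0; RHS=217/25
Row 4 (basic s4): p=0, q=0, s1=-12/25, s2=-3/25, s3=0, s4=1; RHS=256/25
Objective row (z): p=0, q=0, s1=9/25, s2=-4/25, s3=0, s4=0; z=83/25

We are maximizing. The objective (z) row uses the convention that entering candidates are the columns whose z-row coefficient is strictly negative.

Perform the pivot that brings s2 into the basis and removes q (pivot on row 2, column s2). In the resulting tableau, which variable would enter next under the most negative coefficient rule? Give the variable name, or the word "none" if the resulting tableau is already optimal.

none

Pivot element 6/25. New z-row = old z-row − (-4/25)·(row 2/(6/25)).
Updated z-row coefficients: p: 0, q: 2/3, s1: 1/3, s2: 0, s3: 0, s4: 0.
No coefficient is strictly negative; the tableau after this pivot is optimal.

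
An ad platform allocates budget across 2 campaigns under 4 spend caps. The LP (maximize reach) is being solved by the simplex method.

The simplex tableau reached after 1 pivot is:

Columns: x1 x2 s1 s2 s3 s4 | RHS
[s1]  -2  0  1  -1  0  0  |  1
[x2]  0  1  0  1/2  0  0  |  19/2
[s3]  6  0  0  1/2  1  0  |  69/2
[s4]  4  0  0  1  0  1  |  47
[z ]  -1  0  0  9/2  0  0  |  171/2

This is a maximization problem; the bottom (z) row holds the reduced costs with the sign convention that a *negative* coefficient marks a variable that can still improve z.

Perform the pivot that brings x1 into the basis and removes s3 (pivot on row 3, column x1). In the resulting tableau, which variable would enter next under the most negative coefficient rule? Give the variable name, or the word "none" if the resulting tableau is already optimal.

Pivot element 6. New z-row = old z-row − (-1)·(row 3/6).
Updated z-row coefficients: x1: 0, x2: 0, s1: 0, s2: 55/12, s3: 1/6, s4: 0.
No coefficient is strictly negative; the tableau after this pivot is optimal.

none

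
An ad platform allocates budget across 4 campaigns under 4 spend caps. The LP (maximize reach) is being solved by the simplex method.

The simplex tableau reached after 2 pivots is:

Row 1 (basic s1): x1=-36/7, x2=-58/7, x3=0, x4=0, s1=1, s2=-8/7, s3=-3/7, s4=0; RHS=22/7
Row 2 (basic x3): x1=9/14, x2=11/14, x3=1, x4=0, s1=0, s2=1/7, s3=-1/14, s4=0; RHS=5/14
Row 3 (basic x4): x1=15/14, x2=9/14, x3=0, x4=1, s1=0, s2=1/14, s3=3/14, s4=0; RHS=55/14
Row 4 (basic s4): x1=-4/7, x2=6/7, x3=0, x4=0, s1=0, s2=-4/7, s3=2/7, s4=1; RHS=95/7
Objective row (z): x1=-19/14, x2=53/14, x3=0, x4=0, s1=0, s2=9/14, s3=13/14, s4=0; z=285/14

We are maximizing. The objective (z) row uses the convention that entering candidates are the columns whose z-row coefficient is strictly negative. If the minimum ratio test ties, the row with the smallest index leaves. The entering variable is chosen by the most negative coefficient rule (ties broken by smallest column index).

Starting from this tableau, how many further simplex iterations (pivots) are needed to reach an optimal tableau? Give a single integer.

pivot: x1 in, x3 out → z = 190/9
No improving column remains; optimal.

1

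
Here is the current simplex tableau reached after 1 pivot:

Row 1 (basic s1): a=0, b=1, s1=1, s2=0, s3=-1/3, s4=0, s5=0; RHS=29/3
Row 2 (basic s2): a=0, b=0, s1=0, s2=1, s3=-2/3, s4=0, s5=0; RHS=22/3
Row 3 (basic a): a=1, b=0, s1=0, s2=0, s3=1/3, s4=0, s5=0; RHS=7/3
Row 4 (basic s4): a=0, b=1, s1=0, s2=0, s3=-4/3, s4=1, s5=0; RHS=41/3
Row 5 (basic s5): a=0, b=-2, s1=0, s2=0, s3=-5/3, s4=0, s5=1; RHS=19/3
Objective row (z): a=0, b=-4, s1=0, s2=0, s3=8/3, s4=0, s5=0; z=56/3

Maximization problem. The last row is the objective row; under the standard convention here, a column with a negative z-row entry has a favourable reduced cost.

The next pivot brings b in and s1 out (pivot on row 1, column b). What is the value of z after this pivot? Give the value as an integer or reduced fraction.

Minimum ratio for b: (29/3)/1 = 29/3.
z changes by −(z-row coeff of b)·ratio = −(-4)·(29/3) = 116/3.
New z = 56/3 + (116/3) = 172/3.

172/3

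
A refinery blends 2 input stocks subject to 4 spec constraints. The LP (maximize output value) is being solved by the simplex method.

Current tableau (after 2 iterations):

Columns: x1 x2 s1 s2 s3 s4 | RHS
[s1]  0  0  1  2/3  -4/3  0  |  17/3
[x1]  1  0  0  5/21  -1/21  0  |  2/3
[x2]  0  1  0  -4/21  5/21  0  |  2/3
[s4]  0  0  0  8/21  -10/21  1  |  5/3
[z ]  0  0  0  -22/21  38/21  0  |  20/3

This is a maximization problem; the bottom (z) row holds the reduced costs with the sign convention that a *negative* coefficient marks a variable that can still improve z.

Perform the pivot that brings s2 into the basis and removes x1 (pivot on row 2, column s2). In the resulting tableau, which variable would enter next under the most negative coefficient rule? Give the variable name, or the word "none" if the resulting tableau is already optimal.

none

Pivot element 5/21. New z-row = old z-row − (-22/21)·(row 2/(5/21)).
Updated z-row coefficients: x1: 22/5, x2: 0, s1: 0, s2: 0, s3: 8/5, s4: 0.
No coefficient is strictly negative; the tableau after this pivot is optimal.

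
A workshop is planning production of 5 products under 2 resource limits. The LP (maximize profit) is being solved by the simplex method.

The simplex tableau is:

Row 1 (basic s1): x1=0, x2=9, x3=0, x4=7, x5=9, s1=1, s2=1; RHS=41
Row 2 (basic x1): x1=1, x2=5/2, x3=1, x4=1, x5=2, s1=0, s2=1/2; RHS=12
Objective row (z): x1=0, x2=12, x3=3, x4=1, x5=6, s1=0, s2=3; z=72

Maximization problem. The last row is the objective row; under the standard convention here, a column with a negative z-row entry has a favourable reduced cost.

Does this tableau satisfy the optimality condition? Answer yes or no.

yes

No objective-row coefficient is strictly negative, so no entering variable exists; the tableau is optimal.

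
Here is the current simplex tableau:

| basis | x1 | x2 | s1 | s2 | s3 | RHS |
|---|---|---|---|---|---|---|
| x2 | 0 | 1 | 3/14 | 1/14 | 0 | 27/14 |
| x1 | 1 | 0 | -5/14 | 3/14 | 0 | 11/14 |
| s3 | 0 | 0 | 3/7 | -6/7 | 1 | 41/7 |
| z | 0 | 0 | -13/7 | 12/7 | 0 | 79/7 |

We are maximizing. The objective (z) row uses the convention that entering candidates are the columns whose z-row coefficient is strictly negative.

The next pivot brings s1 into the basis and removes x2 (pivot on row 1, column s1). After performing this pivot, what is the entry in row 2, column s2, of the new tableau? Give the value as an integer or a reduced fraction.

1/3

Pivot element is row 1, column s1: 3/14.
Normalize row 1: new (row 1, s2) = (1/14)/(3/14) = 1/3.
row 2 ← row 2 − (-5/14)·(new row 1): 3/14 − (-5/14)·(1/3) = 1/3.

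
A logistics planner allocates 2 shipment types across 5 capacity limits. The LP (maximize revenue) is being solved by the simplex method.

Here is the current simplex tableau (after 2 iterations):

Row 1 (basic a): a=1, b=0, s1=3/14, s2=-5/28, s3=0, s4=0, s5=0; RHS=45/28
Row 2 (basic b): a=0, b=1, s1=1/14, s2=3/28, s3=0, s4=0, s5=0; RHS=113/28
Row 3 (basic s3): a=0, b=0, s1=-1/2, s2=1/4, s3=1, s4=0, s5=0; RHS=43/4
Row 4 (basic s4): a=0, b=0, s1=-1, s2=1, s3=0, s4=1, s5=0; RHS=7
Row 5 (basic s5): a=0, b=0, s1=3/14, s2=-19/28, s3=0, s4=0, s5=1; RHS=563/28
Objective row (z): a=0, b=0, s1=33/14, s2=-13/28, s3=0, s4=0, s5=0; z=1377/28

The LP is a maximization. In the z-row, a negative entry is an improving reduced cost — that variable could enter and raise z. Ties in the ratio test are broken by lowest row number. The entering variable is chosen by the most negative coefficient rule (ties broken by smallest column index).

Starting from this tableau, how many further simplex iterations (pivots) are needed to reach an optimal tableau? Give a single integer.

1

pivot: s2 in, s4 out → z = 367/7
No improving column remains; optimal.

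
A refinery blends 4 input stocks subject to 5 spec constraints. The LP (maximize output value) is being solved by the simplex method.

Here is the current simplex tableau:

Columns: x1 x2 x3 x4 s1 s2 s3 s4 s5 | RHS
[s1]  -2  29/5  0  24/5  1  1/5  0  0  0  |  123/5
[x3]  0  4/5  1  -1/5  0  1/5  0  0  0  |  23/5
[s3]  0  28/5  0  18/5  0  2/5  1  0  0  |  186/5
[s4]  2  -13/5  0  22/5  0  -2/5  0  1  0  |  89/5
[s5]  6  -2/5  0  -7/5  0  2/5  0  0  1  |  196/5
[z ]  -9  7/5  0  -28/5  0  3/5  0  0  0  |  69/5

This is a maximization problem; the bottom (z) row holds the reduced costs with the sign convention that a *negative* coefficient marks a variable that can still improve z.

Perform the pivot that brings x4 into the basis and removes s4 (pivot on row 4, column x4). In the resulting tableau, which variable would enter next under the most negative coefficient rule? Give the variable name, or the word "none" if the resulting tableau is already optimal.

Pivot element 22/5. New z-row = old z-row − (-28/5)·(row 4/(22/5)).
Updated z-row coefficients: x1: -71/11, x2: -21/11, x3: 0, x4: 0, s1: 0, s2: 1/11, s3: 0, s4: 14/11, s5: 0.
The most negative is -71/11 in column x1, so x1 would enter next.

x1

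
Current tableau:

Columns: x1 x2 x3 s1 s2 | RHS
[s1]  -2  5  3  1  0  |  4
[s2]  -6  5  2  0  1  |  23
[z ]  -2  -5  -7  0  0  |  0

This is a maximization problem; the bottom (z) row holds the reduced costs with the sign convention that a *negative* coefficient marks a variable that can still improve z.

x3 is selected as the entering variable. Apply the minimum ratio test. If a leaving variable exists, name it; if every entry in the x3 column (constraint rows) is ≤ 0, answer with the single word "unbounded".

s1

Ratios: row 1 (s1): 4/3 = 4/3; row 2 (s2): 23/2 = 23/2.
Minimum ratio is in the s1 row, so s1 leaves.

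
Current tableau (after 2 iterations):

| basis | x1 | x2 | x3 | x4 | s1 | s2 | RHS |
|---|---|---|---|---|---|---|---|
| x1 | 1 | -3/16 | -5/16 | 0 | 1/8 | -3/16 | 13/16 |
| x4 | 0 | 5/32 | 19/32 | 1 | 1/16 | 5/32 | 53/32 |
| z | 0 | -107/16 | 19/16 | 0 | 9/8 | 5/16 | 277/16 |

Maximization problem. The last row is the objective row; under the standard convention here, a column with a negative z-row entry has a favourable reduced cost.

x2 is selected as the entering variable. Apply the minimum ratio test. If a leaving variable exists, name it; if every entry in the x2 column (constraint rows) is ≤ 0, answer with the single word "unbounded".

x4

Ratios: row 1 (x1): entry -3/16 ≤ 0, skip; row 2 (x4): (53/32)/(5/32) = 53/5.
Minimum ratio is in the x4 row, so x4 leaves.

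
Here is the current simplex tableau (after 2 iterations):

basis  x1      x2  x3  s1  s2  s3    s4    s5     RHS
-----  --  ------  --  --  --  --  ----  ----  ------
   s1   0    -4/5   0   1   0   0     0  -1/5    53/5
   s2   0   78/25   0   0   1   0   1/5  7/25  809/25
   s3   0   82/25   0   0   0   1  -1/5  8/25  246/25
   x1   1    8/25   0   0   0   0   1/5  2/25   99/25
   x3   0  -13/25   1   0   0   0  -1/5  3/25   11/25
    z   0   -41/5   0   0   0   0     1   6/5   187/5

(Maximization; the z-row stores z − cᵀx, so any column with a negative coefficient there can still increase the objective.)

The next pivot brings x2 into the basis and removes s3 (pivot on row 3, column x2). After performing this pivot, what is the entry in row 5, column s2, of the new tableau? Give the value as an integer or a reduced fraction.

0

Pivot element is row 3, column x2: 82/25.
Normalize row 3: new (row 3, s2) = 0/(82/25) = 0.
row 5 ← row 5 − (-13/25)·(new row 3): 0 − (-13/25)·0 = 0.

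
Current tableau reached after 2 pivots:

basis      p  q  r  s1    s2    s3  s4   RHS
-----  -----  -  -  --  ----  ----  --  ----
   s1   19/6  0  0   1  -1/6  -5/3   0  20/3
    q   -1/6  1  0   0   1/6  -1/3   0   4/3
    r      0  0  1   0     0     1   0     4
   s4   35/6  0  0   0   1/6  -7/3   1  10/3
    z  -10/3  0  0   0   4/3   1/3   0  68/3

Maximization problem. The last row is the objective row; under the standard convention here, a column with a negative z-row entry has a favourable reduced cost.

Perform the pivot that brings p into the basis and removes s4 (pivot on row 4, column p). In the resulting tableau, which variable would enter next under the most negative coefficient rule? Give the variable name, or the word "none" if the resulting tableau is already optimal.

s3

Pivot element 35/6. New z-row = old z-row − (-10/3)·(row 4/(35/6)).
Updated z-row coefficients: p: 0, q: 0, r: 0, s1: 0, s2: 10/7, s3: -1, s4: 4/7.
The most negative is -1 in column s3, so s3 would enter next.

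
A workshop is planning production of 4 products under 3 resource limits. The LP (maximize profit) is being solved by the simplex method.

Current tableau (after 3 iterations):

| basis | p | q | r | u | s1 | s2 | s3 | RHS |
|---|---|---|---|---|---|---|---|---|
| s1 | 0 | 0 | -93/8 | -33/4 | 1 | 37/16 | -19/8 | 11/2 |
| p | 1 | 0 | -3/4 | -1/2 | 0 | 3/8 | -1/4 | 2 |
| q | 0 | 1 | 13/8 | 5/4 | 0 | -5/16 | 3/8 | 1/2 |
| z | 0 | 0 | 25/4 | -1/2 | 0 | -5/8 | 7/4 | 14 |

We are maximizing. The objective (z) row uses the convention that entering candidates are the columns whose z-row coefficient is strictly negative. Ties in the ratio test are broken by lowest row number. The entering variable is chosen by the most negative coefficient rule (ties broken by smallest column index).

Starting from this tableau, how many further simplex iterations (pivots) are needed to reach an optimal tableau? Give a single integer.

3

pivot: s2 in, s1 out → z = 573/37
pivot: u in, p out → z = 592/31
pivot: s1 in, q out → z = 104/5
No improving column remains; optimal.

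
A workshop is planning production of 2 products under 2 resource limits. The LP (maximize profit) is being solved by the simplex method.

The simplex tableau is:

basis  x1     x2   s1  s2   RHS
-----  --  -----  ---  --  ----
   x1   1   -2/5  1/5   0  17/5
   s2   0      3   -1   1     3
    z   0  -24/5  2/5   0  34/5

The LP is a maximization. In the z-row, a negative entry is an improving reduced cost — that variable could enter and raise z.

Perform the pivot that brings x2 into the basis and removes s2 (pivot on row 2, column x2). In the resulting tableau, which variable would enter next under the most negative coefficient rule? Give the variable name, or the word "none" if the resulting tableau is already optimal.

Pivot element 3. New z-row = old z-row − (-24/5)·(row 2/3).
Updated z-row coefficients: x1: 0, x2: 0, s1: -6/5, s2: 8/5.
The most negative is -6/5 in column s1, so s1 would enter next.

s1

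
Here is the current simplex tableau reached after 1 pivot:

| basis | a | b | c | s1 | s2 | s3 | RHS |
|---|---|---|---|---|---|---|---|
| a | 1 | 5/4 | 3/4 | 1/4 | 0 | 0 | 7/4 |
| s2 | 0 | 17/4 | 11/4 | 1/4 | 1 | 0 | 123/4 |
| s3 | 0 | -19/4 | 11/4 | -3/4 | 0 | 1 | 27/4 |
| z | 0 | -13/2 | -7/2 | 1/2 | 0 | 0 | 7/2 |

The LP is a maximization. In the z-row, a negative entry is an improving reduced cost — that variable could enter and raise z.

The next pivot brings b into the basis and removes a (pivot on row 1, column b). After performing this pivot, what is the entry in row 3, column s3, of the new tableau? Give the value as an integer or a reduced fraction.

Pivot element is row 1, column b: 5/4.
Normalize row 1: new (row 1, s3) = 0/(5/4) = 0.
row 3 ← row 3 − (-19/4)·(new row 1): 1 − (-19/4)·0 = 1.

1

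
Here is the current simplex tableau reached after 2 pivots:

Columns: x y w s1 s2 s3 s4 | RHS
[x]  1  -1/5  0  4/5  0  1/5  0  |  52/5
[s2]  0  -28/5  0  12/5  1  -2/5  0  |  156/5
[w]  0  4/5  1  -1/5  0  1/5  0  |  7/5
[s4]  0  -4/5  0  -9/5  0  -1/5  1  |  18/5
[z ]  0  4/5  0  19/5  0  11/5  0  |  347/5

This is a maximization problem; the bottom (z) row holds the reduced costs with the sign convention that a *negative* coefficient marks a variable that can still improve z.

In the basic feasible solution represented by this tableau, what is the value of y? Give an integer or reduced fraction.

y is nonbasic (not in the basis column), so its value in the current BFS is 0.

0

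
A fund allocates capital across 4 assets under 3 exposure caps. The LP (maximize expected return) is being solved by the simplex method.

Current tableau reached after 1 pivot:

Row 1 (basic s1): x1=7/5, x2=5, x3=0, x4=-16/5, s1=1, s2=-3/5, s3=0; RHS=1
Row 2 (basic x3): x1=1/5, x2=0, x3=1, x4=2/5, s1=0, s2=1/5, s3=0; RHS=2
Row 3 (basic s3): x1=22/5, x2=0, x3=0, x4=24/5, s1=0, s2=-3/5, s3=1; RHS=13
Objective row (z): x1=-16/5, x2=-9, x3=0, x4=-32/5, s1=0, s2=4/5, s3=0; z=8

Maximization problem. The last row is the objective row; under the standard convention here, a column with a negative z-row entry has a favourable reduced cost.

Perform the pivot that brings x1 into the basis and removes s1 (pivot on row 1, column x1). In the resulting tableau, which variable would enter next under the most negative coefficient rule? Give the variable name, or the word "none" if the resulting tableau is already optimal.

x4

Pivot element 7/5. New z-row = old z-row − (-16/5)·(row 1/(7/5)).
Updated z-row coefficients: x1: 0, x2: 17/7, x3: 0, x4: -96/7, s1: 16/7, s2: -4/7, s3: 0.
The most negative is -96/7 in column x4, so x4 would enter next.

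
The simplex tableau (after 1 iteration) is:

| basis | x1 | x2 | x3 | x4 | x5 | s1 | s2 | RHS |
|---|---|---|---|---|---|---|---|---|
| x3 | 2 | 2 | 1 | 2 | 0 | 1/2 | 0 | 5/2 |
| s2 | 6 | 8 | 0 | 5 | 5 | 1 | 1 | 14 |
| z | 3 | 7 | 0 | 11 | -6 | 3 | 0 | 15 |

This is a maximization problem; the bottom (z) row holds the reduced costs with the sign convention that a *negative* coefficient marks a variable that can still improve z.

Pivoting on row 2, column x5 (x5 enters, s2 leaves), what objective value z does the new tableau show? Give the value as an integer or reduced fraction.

159/5

Minimum ratio for x5: 14/5 = 14/5.
z changes by −(z-row coeff of x5)·ratio = −(-6)·(14/5) = 84/5.
New z = 15 + (84/5) = 159/5.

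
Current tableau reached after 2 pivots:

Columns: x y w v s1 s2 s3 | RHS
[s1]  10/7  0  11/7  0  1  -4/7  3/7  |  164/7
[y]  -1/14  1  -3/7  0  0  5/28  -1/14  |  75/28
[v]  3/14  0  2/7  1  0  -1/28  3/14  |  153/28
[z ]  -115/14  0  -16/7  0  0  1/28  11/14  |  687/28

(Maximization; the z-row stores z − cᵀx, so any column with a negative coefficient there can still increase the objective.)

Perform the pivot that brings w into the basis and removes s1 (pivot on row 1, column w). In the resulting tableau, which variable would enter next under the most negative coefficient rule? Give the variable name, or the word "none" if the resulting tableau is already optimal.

x

Pivot element 11/7. New z-row = old z-row − (-16/7)·(row 1/(11/7)).
Updated z-row coefficients: x: -135/22, y: 0, w: 0, v: 0, s1: 16/11, s2: -35/44, s3: 31/22.
The most negative is -135/22 in column x, so x would enter next.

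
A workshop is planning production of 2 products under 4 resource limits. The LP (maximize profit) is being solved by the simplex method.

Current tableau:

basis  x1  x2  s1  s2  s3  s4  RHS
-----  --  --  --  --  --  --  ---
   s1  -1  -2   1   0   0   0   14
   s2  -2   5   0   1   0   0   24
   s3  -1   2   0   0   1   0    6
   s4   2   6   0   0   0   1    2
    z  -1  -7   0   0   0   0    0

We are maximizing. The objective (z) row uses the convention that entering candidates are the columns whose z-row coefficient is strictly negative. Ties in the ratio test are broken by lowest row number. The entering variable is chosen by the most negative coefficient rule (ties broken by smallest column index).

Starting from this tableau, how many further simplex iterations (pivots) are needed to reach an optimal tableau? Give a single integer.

1

pivot: x2 in, s4 out → z = 7/3
No improving column remains; optimal.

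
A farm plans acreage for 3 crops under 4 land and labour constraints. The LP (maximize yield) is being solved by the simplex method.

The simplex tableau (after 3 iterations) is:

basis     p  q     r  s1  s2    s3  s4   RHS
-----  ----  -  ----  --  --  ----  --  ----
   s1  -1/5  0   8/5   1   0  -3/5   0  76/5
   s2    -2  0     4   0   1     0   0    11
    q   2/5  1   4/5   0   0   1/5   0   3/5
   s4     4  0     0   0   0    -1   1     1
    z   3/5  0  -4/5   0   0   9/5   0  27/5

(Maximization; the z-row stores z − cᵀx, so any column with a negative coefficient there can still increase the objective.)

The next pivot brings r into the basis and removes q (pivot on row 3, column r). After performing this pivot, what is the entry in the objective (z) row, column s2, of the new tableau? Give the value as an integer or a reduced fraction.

Pivot element is row 3, column r: 4/5.
Normalize row 3: new (row 3, s2) = 0/(4/5) = 0.
z-row ← z-row − (-4/5)·(new row 3): 0 − (-4/5)·0 = 0.

0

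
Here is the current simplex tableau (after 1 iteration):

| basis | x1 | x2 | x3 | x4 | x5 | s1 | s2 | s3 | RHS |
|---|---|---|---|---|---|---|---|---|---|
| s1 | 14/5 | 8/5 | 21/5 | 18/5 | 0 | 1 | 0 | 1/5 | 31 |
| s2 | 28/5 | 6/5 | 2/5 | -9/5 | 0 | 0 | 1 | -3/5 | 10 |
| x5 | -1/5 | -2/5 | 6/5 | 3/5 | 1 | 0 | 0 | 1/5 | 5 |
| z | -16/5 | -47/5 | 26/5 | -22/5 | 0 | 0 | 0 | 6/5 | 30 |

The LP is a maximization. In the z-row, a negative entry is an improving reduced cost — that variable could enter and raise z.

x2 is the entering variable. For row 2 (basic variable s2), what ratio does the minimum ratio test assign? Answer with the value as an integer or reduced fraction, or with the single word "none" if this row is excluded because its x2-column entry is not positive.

25/3

Ratio = RHS / (x2 entry) = 10 / (6/5) = 25/3.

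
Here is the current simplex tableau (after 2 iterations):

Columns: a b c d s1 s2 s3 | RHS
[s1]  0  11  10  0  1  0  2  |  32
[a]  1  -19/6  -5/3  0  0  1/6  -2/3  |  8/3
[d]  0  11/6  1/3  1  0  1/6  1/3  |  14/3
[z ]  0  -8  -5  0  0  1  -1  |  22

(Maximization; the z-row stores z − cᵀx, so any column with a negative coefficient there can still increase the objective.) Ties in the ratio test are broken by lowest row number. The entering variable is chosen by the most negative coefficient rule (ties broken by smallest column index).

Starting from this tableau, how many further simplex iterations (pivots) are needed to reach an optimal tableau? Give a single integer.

2

pivot: b in, d out → z = 466/11
pivot: c in, s1 out → z = 971/22
No improving column remains; optimal.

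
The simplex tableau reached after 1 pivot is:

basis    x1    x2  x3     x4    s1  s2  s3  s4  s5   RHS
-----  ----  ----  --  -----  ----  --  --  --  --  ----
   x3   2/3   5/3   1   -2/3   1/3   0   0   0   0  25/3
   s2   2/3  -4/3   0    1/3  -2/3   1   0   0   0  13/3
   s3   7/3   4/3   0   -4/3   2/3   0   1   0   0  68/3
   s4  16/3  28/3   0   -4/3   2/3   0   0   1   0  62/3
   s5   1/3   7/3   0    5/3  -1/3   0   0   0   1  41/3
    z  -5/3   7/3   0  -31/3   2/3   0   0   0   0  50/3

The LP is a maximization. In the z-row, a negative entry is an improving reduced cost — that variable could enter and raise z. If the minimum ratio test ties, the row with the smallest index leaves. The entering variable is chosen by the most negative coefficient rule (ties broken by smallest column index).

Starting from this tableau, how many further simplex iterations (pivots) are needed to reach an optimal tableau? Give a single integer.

pivot: x4 in, s5 out → z = 507/5
pivot: s1 in, x3 out → z = 198
No improving column remains; optimal.

2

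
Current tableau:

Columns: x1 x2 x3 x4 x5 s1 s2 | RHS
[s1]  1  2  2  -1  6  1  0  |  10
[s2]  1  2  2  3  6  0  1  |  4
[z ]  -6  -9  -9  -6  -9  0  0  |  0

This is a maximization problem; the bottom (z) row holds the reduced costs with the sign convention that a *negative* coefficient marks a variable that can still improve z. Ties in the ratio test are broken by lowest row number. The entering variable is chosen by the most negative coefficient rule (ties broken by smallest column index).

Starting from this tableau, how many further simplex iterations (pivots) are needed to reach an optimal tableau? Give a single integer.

2

pivot: x2 in, s2 out → z = 18
pivot: x1 in, x2 out → z = 24
No improving column remains; optimal.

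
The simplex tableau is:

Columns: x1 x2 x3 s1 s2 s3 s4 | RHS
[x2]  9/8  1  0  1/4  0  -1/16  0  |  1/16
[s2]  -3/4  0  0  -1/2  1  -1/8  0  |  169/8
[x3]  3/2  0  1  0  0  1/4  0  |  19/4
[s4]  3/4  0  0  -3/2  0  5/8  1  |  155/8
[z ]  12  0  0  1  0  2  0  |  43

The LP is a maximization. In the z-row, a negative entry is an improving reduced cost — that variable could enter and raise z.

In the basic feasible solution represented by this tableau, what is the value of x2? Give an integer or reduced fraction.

1/16

x2 is basic (row 1); its value is the RHS of that row: 1/16.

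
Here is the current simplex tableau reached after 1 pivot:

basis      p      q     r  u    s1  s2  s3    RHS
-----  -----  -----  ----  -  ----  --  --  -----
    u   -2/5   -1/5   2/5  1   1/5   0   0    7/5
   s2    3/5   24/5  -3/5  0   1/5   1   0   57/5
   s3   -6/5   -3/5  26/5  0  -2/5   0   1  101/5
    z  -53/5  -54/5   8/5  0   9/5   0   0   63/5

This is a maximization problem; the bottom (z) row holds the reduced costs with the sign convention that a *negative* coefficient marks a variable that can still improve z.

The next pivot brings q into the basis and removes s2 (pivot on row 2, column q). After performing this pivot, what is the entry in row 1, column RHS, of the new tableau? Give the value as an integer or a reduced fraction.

Pivot element is row 2, column q: 24/5.
Normalize row 2: new (row 2, RHS) = (57/5)/(24/5) = 19/8.
row 1 ← row 1 − (-1/5)·(new row 2): 7/5 − (-1/5)·(19/8) = 15/8.

15/8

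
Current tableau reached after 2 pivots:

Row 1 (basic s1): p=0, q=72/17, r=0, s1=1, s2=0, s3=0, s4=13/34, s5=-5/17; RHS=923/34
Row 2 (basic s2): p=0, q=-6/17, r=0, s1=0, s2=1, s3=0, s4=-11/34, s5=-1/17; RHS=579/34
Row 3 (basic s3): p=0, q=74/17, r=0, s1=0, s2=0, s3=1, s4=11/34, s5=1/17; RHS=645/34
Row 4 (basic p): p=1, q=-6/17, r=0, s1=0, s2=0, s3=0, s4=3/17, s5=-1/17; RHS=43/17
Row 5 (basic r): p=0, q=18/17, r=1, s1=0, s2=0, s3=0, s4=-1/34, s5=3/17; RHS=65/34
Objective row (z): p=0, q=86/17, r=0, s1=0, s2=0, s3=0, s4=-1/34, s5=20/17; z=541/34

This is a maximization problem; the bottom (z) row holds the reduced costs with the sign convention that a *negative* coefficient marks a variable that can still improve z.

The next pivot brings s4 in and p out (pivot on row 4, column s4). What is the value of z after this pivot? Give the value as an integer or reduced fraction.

49/3

Minimum ratio for s4: (43/17)/(3/17) = 43/3.
z changes by −(z-row coeff of s4)·ratio = −(-1/34)·(43/3) = 43/102.
New z = 541/34 + (43/102) = 49/3.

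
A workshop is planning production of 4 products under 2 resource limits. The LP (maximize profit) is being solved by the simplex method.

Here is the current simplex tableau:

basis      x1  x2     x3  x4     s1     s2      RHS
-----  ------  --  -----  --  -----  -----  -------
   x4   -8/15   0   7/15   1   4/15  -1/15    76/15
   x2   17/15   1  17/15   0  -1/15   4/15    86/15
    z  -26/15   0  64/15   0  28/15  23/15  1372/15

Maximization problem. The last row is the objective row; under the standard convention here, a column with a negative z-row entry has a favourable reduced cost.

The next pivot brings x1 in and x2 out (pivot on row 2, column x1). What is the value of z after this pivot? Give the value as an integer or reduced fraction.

1704/17

Minimum ratio for x1: (86/15)/(17/15) = 86/17.
z changes by −(z-row coeff of x1)·ratio = −(-26/15)·(86/17) = 2236/255.
New z = 1372/15 + (2236/255) = 1704/17.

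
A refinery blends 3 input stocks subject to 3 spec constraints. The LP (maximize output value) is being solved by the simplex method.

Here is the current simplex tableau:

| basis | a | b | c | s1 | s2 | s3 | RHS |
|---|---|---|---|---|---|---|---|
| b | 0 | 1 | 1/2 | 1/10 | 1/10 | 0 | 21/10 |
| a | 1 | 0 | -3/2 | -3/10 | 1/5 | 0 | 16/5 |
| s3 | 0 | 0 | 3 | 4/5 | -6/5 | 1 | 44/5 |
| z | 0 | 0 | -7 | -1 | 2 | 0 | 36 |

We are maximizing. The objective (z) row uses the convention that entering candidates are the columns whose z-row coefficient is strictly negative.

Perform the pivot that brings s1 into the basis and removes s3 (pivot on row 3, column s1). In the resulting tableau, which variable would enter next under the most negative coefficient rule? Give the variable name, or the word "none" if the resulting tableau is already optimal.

c

Pivot element 4/5. New z-row = old z-row − (-1)·(row 3/(4/5)).
Updated z-row coefficients: a: 0, b: 0, c: -13/4, s1: 0, s2: 1/2, s3: 5/4.
The most negative is -13/4 in column c, so c would enter next.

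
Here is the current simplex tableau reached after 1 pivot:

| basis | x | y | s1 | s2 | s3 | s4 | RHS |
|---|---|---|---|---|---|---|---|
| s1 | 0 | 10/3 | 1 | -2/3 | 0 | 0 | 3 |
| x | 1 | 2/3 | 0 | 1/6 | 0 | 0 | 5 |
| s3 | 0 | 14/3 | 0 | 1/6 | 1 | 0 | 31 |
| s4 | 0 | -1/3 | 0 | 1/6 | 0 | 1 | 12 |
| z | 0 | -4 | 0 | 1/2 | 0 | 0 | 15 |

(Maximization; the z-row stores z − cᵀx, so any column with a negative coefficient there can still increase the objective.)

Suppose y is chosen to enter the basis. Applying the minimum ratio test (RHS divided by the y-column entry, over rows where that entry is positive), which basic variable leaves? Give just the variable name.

s1

Ratios: row 1 (s1): 3/(10/3) = 9/10; row 2 (x): 5/(2/3) = 15/2; row 3 (s3): 31/(14/3) = 93/14; row 4 (s4): entry -1/3 ≤ 0, skip.
Minimum ratio 9/10 is in the s1 row, so s1 leaves.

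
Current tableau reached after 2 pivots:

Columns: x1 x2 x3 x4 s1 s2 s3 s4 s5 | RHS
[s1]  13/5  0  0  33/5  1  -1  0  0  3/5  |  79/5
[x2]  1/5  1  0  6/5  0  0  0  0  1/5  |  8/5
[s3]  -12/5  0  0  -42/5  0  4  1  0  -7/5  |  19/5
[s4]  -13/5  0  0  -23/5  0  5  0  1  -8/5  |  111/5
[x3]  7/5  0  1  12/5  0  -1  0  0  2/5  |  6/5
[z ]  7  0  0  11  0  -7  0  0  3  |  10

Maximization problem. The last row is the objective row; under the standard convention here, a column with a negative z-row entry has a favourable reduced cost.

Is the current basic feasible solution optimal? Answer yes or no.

Column s2 has objective-row coefficient -7, which is negative; an improving pivot exists, so not yet optimal.

no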